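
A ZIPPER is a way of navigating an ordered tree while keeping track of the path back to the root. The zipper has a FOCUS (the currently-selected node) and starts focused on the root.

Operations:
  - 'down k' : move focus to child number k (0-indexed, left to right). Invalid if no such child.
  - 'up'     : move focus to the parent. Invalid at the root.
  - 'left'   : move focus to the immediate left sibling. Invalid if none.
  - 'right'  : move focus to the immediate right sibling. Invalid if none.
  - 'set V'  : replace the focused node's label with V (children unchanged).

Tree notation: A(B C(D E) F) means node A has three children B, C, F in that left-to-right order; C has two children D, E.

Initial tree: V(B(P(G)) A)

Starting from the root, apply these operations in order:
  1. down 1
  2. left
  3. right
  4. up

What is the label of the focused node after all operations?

Step 1 (down 1): focus=A path=1 depth=1 children=[] left=['B'] right=[] parent=V
Step 2 (left): focus=B path=0 depth=1 children=['P'] left=[] right=['A'] parent=V
Step 3 (right): focus=A path=1 depth=1 children=[] left=['B'] right=[] parent=V
Step 4 (up): focus=V path=root depth=0 children=['B', 'A'] (at root)

Answer: V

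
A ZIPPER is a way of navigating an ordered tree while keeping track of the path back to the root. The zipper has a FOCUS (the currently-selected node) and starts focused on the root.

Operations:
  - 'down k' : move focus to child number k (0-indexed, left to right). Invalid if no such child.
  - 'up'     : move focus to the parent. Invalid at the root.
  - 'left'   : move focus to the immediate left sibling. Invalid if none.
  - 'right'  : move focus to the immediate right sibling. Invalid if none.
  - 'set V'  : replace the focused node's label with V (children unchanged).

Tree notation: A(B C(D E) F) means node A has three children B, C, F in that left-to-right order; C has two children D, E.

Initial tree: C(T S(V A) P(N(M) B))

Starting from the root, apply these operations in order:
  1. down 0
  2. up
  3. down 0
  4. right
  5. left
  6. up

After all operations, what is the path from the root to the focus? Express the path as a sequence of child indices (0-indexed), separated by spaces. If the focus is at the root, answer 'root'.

Answer: root

Derivation:
Step 1 (down 0): focus=T path=0 depth=1 children=[] left=[] right=['S', 'P'] parent=C
Step 2 (up): focus=C path=root depth=0 children=['T', 'S', 'P'] (at root)
Step 3 (down 0): focus=T path=0 depth=1 children=[] left=[] right=['S', 'P'] parent=C
Step 4 (right): focus=S path=1 depth=1 children=['V', 'A'] left=['T'] right=['P'] parent=C
Step 5 (left): focus=T path=0 depth=1 children=[] left=[] right=['S', 'P'] parent=C
Step 6 (up): focus=C path=root depth=0 children=['T', 'S', 'P'] (at root)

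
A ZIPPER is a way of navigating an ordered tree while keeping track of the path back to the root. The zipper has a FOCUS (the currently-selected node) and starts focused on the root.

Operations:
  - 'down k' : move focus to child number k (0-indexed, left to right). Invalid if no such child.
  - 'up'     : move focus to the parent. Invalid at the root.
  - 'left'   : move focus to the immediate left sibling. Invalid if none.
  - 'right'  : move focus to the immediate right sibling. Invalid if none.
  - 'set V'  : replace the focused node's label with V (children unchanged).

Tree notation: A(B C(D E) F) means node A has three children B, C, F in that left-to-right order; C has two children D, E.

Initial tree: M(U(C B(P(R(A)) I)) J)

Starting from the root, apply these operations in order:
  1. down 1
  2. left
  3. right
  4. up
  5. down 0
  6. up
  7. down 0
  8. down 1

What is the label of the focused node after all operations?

Answer: B

Derivation:
Step 1 (down 1): focus=J path=1 depth=1 children=[] left=['U'] right=[] parent=M
Step 2 (left): focus=U path=0 depth=1 children=['C', 'B'] left=[] right=['J'] parent=M
Step 3 (right): focus=J path=1 depth=1 children=[] left=['U'] right=[] parent=M
Step 4 (up): focus=M path=root depth=0 children=['U', 'J'] (at root)
Step 5 (down 0): focus=U path=0 depth=1 children=['C', 'B'] left=[] right=['J'] parent=M
Step 6 (up): focus=M path=root depth=0 children=['U', 'J'] (at root)
Step 7 (down 0): focus=U path=0 depth=1 children=['C', 'B'] left=[] right=['J'] parent=M
Step 8 (down 1): focus=B path=0/1 depth=2 children=['P', 'I'] left=['C'] right=[] parent=U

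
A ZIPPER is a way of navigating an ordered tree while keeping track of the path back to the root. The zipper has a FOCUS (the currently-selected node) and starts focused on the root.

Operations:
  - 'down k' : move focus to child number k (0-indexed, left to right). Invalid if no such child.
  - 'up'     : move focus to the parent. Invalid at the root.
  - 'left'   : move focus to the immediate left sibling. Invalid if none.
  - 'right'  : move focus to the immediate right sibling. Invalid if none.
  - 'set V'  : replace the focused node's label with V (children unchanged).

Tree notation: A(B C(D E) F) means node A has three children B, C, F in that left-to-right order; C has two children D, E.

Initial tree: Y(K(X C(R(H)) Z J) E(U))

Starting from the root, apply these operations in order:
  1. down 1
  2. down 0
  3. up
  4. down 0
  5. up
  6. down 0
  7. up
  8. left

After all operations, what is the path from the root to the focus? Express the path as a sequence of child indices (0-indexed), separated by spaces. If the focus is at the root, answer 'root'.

Answer: 0

Derivation:
Step 1 (down 1): focus=E path=1 depth=1 children=['U'] left=['K'] right=[] parent=Y
Step 2 (down 0): focus=U path=1/0 depth=2 children=[] left=[] right=[] parent=E
Step 3 (up): focus=E path=1 depth=1 children=['U'] left=['K'] right=[] parent=Y
Step 4 (down 0): focus=U path=1/0 depth=2 children=[] left=[] right=[] parent=E
Step 5 (up): focus=E path=1 depth=1 children=['U'] left=['K'] right=[] parent=Y
Step 6 (down 0): focus=U path=1/0 depth=2 children=[] left=[] right=[] parent=E
Step 7 (up): focus=E path=1 depth=1 children=['U'] left=['K'] right=[] parent=Y
Step 8 (left): focus=K path=0 depth=1 children=['X', 'C', 'Z', 'J'] left=[] right=['E'] parent=Y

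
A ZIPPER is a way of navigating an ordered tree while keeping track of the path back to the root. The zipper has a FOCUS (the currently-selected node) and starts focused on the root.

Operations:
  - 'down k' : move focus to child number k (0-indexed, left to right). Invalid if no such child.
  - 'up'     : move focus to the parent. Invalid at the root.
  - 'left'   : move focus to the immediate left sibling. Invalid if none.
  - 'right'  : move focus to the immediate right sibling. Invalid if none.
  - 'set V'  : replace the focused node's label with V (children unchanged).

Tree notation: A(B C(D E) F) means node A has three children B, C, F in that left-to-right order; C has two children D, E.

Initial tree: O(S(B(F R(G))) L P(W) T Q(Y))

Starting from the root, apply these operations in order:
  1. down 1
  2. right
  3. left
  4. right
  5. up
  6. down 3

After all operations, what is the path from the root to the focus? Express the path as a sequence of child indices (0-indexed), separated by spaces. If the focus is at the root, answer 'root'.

Step 1 (down 1): focus=L path=1 depth=1 children=[] left=['S'] right=['P', 'T', 'Q'] parent=O
Step 2 (right): focus=P path=2 depth=1 children=['W'] left=['S', 'L'] right=['T', 'Q'] parent=O
Step 3 (left): focus=L path=1 depth=1 children=[] left=['S'] right=['P', 'T', 'Q'] parent=O
Step 4 (right): focus=P path=2 depth=1 children=['W'] left=['S', 'L'] right=['T', 'Q'] parent=O
Step 5 (up): focus=O path=root depth=0 children=['S', 'L', 'P', 'T', 'Q'] (at root)
Step 6 (down 3): focus=T path=3 depth=1 children=[] left=['S', 'L', 'P'] right=['Q'] parent=O

Answer: 3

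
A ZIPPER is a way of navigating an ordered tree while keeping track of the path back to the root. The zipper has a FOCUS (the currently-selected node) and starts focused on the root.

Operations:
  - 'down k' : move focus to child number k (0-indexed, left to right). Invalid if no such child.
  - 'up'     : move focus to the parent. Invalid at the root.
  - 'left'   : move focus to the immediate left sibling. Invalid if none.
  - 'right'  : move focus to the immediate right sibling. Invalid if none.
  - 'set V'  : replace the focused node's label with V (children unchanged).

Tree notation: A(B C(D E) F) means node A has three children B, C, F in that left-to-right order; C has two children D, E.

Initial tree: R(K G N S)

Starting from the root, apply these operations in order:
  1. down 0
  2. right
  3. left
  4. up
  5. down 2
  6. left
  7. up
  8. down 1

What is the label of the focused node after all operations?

Answer: G

Derivation:
Step 1 (down 0): focus=K path=0 depth=1 children=[] left=[] right=['G', 'N', 'S'] parent=R
Step 2 (right): focus=G path=1 depth=1 children=[] left=['K'] right=['N', 'S'] parent=R
Step 3 (left): focus=K path=0 depth=1 children=[] left=[] right=['G', 'N', 'S'] parent=R
Step 4 (up): focus=R path=root depth=0 children=['K', 'G', 'N', 'S'] (at root)
Step 5 (down 2): focus=N path=2 depth=1 children=[] left=['K', 'G'] right=['S'] parent=R
Step 6 (left): focus=G path=1 depth=1 children=[] left=['K'] right=['N', 'S'] parent=R
Step 7 (up): focus=R path=root depth=0 children=['K', 'G', 'N', 'S'] (at root)
Step 8 (down 1): focus=G path=1 depth=1 children=[] left=['K'] right=['N', 'S'] parent=R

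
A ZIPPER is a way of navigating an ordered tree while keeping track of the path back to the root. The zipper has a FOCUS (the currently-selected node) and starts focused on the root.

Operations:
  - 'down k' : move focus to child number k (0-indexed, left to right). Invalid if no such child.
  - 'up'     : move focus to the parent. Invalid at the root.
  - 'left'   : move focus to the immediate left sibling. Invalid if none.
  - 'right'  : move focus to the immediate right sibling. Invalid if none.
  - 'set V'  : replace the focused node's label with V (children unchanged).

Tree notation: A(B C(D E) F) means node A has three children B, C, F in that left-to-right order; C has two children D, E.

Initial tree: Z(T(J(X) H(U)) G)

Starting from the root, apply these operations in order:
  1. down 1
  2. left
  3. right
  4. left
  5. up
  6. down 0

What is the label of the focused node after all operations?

Step 1 (down 1): focus=G path=1 depth=1 children=[] left=['T'] right=[] parent=Z
Step 2 (left): focus=T path=0 depth=1 children=['J', 'H'] left=[] right=['G'] parent=Z
Step 3 (right): focus=G path=1 depth=1 children=[] left=['T'] right=[] parent=Z
Step 4 (left): focus=T path=0 depth=1 children=['J', 'H'] left=[] right=['G'] parent=Z
Step 5 (up): focus=Z path=root depth=0 children=['T', 'G'] (at root)
Step 6 (down 0): focus=T path=0 depth=1 children=['J', 'H'] left=[] right=['G'] parent=Z

Answer: T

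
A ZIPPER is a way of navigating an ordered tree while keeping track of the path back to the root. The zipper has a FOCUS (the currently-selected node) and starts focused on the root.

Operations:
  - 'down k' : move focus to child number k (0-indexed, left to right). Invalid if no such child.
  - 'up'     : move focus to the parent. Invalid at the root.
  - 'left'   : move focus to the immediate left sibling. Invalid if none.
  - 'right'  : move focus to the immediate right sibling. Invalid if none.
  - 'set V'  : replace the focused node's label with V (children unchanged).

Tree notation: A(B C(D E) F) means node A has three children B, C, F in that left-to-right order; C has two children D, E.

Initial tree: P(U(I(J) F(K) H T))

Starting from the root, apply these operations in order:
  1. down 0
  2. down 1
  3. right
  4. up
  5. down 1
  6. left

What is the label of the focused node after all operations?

Step 1 (down 0): focus=U path=0 depth=1 children=['I', 'F', 'H', 'T'] left=[] right=[] parent=P
Step 2 (down 1): focus=F path=0/1 depth=2 children=['K'] left=['I'] right=['H', 'T'] parent=U
Step 3 (right): focus=H path=0/2 depth=2 children=[] left=['I', 'F'] right=['T'] parent=U
Step 4 (up): focus=U path=0 depth=1 children=['I', 'F', 'H', 'T'] left=[] right=[] parent=P
Step 5 (down 1): focus=F path=0/1 depth=2 children=['K'] left=['I'] right=['H', 'T'] parent=U
Step 6 (left): focus=I path=0/0 depth=2 children=['J'] left=[] right=['F', 'H', 'T'] parent=U

Answer: I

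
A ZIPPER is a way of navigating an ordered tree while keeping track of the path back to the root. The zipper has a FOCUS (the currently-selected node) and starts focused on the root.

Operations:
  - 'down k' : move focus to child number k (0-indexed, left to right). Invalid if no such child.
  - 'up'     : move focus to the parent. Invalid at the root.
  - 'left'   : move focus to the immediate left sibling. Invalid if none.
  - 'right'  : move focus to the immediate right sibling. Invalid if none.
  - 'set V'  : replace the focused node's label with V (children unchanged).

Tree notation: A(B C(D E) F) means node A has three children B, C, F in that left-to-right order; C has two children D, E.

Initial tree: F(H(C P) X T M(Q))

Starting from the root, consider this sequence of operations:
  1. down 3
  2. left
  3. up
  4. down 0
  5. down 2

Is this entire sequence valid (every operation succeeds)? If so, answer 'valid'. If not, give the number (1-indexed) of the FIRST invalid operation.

Answer: 5

Derivation:
Step 1 (down 3): focus=M path=3 depth=1 children=['Q'] left=['H', 'X', 'T'] right=[] parent=F
Step 2 (left): focus=T path=2 depth=1 children=[] left=['H', 'X'] right=['M'] parent=F
Step 3 (up): focus=F path=root depth=0 children=['H', 'X', 'T', 'M'] (at root)
Step 4 (down 0): focus=H path=0 depth=1 children=['C', 'P'] left=[] right=['X', 'T', 'M'] parent=F
Step 5 (down 2): INVALID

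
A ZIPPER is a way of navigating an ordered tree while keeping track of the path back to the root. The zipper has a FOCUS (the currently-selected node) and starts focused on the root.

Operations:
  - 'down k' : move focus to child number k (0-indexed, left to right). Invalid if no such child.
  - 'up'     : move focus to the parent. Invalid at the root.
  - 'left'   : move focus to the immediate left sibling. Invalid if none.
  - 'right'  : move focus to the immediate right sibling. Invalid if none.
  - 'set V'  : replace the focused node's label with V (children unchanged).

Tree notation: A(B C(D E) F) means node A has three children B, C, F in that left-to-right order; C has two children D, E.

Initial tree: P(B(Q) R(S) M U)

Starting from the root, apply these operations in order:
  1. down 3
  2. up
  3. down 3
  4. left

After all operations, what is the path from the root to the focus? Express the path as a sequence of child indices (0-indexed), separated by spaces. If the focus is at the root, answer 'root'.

Step 1 (down 3): focus=U path=3 depth=1 children=[] left=['B', 'R', 'M'] right=[] parent=P
Step 2 (up): focus=P path=root depth=0 children=['B', 'R', 'M', 'U'] (at root)
Step 3 (down 3): focus=U path=3 depth=1 children=[] left=['B', 'R', 'M'] right=[] parent=P
Step 4 (left): focus=M path=2 depth=1 children=[] left=['B', 'R'] right=['U'] parent=P

Answer: 2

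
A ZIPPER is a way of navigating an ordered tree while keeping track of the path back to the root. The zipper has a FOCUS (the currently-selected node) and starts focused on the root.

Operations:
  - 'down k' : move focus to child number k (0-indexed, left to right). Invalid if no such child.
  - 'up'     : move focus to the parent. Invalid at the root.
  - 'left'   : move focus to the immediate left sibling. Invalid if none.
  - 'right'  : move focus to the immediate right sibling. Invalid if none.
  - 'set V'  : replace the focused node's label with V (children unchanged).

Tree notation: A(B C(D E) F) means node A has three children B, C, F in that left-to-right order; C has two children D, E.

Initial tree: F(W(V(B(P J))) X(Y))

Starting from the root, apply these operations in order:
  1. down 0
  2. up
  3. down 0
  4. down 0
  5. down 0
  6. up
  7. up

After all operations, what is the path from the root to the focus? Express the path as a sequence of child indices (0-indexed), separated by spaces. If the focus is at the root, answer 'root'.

Step 1 (down 0): focus=W path=0 depth=1 children=['V'] left=[] right=['X'] parent=F
Step 2 (up): focus=F path=root depth=0 children=['W', 'X'] (at root)
Step 3 (down 0): focus=W path=0 depth=1 children=['V'] left=[] right=['X'] parent=F
Step 4 (down 0): focus=V path=0/0 depth=2 children=['B'] left=[] right=[] parent=W
Step 5 (down 0): focus=B path=0/0/0 depth=3 children=['P', 'J'] left=[] right=[] parent=V
Step 6 (up): focus=V path=0/0 depth=2 children=['B'] left=[] right=[] parent=W
Step 7 (up): focus=W path=0 depth=1 children=['V'] left=[] right=['X'] parent=F

Answer: 0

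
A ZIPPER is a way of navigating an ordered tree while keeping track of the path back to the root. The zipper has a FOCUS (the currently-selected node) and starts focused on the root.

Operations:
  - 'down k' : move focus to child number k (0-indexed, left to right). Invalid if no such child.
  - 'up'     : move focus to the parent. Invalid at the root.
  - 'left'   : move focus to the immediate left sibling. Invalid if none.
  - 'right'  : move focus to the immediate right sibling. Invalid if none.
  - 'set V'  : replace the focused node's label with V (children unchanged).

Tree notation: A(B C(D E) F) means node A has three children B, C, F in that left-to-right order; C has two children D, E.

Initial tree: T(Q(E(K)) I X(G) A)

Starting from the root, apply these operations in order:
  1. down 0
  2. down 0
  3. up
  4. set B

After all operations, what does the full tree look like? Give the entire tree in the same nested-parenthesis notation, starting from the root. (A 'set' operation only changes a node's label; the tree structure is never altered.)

Answer: T(B(E(K)) I X(G) A)

Derivation:
Step 1 (down 0): focus=Q path=0 depth=1 children=['E'] left=[] right=['I', 'X', 'A'] parent=T
Step 2 (down 0): focus=E path=0/0 depth=2 children=['K'] left=[] right=[] parent=Q
Step 3 (up): focus=Q path=0 depth=1 children=['E'] left=[] right=['I', 'X', 'A'] parent=T
Step 4 (set B): focus=B path=0 depth=1 children=['E'] left=[] right=['I', 'X', 'A'] parent=T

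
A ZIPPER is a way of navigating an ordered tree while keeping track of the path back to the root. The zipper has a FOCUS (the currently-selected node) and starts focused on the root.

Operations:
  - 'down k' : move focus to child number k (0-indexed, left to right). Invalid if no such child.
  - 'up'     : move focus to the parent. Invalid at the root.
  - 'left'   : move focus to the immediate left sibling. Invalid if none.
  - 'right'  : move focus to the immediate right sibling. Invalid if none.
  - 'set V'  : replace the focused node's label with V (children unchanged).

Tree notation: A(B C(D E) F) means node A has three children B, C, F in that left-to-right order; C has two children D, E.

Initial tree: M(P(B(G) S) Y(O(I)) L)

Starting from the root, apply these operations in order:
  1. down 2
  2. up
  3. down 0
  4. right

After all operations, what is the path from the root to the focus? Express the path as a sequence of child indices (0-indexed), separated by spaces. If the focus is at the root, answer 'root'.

Answer: 1

Derivation:
Step 1 (down 2): focus=L path=2 depth=1 children=[] left=['P', 'Y'] right=[] parent=M
Step 2 (up): focus=M path=root depth=0 children=['P', 'Y', 'L'] (at root)
Step 3 (down 0): focus=P path=0 depth=1 children=['B', 'S'] left=[] right=['Y', 'L'] parent=M
Step 4 (right): focus=Y path=1 depth=1 children=['O'] left=['P'] right=['L'] parent=M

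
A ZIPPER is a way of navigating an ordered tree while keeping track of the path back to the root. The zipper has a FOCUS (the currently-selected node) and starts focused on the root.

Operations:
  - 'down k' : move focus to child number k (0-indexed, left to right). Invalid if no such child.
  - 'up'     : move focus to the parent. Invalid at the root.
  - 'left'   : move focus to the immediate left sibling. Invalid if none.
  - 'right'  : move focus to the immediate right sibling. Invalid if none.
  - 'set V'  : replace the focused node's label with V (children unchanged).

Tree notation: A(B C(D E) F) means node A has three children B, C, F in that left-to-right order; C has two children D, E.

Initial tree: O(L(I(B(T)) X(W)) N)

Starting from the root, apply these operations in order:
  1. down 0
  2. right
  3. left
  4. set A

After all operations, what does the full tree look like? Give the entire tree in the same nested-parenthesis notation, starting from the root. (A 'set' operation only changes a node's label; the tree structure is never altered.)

Answer: O(A(I(B(T)) X(W)) N)

Derivation:
Step 1 (down 0): focus=L path=0 depth=1 children=['I', 'X'] left=[] right=['N'] parent=O
Step 2 (right): focus=N path=1 depth=1 children=[] left=['L'] right=[] parent=O
Step 3 (left): focus=L path=0 depth=1 children=['I', 'X'] left=[] right=['N'] parent=O
Step 4 (set A): focus=A path=0 depth=1 children=['I', 'X'] left=[] right=['N'] parent=O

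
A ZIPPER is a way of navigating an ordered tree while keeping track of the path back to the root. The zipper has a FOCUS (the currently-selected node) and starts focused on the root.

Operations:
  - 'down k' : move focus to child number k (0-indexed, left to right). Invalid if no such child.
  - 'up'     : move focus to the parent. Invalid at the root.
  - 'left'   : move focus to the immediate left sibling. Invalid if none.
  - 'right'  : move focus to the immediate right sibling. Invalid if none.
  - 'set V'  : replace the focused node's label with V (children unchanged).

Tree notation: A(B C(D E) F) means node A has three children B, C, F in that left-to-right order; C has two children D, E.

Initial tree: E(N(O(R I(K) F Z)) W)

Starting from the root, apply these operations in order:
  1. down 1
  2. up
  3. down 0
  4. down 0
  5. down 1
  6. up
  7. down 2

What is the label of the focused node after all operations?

Step 1 (down 1): focus=W path=1 depth=1 children=[] left=['N'] right=[] parent=E
Step 2 (up): focus=E path=root depth=0 children=['N', 'W'] (at root)
Step 3 (down 0): focus=N path=0 depth=1 children=['O'] left=[] right=['W'] parent=E
Step 4 (down 0): focus=O path=0/0 depth=2 children=['R', 'I', 'F', 'Z'] left=[] right=[] parent=N
Step 5 (down 1): focus=I path=0/0/1 depth=3 children=['K'] left=['R'] right=['F', 'Z'] parent=O
Step 6 (up): focus=O path=0/0 depth=2 children=['R', 'I', 'F', 'Z'] left=[] right=[] parent=N
Step 7 (down 2): focus=F path=0/0/2 depth=3 children=[] left=['R', 'I'] right=['Z'] parent=O

Answer: F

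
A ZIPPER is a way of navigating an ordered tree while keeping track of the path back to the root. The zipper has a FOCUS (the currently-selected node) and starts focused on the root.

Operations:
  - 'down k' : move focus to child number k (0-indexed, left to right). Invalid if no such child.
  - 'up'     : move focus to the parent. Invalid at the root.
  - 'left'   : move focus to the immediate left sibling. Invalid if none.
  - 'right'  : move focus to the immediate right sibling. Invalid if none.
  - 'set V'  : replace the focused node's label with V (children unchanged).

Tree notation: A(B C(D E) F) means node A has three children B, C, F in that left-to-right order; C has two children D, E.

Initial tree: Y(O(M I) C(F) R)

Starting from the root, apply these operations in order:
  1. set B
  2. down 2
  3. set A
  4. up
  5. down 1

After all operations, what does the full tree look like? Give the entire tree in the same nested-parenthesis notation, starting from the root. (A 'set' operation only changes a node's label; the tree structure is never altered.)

Step 1 (set B): focus=B path=root depth=0 children=['O', 'C', 'R'] (at root)
Step 2 (down 2): focus=R path=2 depth=1 children=[] left=['O', 'C'] right=[] parent=B
Step 3 (set A): focus=A path=2 depth=1 children=[] left=['O', 'C'] right=[] parent=B
Step 4 (up): focus=B path=root depth=0 children=['O', 'C', 'A'] (at root)
Step 5 (down 1): focus=C path=1 depth=1 children=['F'] left=['O'] right=['A'] parent=B

Answer: B(O(M I) C(F) A)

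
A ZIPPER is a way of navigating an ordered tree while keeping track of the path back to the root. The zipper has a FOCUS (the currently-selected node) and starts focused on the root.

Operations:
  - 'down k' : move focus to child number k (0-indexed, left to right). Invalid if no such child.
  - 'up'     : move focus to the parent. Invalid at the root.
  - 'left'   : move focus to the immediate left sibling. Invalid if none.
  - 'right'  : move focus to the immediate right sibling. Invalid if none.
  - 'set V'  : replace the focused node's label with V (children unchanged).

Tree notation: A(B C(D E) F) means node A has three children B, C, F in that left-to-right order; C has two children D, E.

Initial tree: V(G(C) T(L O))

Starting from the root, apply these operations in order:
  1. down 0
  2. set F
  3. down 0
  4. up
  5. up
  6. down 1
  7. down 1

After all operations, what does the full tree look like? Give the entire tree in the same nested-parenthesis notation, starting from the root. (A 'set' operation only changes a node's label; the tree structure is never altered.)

Answer: V(F(C) T(L O))

Derivation:
Step 1 (down 0): focus=G path=0 depth=1 children=['C'] left=[] right=['T'] parent=V
Step 2 (set F): focus=F path=0 depth=1 children=['C'] left=[] right=['T'] parent=V
Step 3 (down 0): focus=C path=0/0 depth=2 children=[] left=[] right=[] parent=F
Step 4 (up): focus=F path=0 depth=1 children=['C'] left=[] right=['T'] parent=V
Step 5 (up): focus=V path=root depth=0 children=['F', 'T'] (at root)
Step 6 (down 1): focus=T path=1 depth=1 children=['L', 'O'] left=['F'] right=[] parent=V
Step 7 (down 1): focus=O path=1/1 depth=2 children=[] left=['L'] right=[] parent=T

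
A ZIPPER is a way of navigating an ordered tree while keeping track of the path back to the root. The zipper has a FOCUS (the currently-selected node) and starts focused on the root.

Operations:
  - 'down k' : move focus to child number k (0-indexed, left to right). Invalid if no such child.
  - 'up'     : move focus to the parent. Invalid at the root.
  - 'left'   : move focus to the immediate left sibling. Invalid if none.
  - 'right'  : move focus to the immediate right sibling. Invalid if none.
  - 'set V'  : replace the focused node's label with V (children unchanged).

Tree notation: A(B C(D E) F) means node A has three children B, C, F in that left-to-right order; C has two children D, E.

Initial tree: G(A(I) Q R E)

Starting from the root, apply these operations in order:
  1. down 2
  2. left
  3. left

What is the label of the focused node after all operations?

Step 1 (down 2): focus=R path=2 depth=1 children=[] left=['A', 'Q'] right=['E'] parent=G
Step 2 (left): focus=Q path=1 depth=1 children=[] left=['A'] right=['R', 'E'] parent=G
Step 3 (left): focus=A path=0 depth=1 children=['I'] left=[] right=['Q', 'R', 'E'] parent=G

Answer: A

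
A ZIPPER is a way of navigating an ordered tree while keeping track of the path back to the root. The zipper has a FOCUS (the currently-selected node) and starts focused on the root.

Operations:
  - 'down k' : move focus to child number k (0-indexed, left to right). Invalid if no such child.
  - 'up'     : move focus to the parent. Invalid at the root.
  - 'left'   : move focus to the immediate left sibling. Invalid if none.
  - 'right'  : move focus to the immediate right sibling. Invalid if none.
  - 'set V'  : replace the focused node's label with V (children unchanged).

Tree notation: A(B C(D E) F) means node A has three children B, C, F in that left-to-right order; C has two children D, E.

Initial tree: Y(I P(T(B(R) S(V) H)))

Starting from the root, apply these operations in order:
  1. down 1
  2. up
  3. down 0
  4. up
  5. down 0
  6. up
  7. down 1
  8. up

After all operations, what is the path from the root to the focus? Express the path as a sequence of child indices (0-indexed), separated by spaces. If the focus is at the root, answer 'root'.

Answer: root

Derivation:
Step 1 (down 1): focus=P path=1 depth=1 children=['T'] left=['I'] right=[] parent=Y
Step 2 (up): focus=Y path=root depth=0 children=['I', 'P'] (at root)
Step 3 (down 0): focus=I path=0 depth=1 children=[] left=[] right=['P'] parent=Y
Step 4 (up): focus=Y path=root depth=0 children=['I', 'P'] (at root)
Step 5 (down 0): focus=I path=0 depth=1 children=[] left=[] right=['P'] parent=Y
Step 6 (up): focus=Y path=root depth=0 children=['I', 'P'] (at root)
Step 7 (down 1): focus=P path=1 depth=1 children=['T'] left=['I'] right=[] parent=Y
Step 8 (up): focus=Y path=root depth=0 children=['I', 'P'] (at root)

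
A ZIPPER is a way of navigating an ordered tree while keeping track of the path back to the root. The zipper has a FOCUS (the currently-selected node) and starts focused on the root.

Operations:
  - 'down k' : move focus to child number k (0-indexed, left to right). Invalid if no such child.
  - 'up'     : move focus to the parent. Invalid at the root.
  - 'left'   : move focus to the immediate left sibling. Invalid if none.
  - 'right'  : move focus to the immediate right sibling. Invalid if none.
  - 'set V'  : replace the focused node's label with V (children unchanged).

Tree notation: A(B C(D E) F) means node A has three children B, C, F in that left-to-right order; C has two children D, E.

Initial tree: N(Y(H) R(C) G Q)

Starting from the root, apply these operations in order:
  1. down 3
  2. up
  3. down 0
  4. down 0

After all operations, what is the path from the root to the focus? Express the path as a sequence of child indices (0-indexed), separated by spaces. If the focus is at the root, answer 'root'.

Step 1 (down 3): focus=Q path=3 depth=1 children=[] left=['Y', 'R', 'G'] right=[] parent=N
Step 2 (up): focus=N path=root depth=0 children=['Y', 'R', 'G', 'Q'] (at root)
Step 3 (down 0): focus=Y path=0 depth=1 children=['H'] left=[] right=['R', 'G', 'Q'] parent=N
Step 4 (down 0): focus=H path=0/0 depth=2 children=[] left=[] right=[] parent=Y

Answer: 0 0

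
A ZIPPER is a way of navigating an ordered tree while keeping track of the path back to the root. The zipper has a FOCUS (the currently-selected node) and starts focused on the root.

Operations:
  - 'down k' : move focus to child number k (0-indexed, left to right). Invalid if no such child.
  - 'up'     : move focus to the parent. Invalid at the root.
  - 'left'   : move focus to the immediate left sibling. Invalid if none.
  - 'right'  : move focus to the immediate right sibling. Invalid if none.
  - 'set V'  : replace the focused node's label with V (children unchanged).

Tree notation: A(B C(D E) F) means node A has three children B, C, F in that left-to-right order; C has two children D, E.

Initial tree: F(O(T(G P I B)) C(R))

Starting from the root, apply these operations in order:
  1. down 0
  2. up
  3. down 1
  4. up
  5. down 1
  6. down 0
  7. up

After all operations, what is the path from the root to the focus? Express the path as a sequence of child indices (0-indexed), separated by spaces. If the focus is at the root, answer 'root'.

Step 1 (down 0): focus=O path=0 depth=1 children=['T'] left=[] right=['C'] parent=F
Step 2 (up): focus=F path=root depth=0 children=['O', 'C'] (at root)
Step 3 (down 1): focus=C path=1 depth=1 children=['R'] left=['O'] right=[] parent=F
Step 4 (up): focus=F path=root depth=0 children=['O', 'C'] (at root)
Step 5 (down 1): focus=C path=1 depth=1 children=['R'] left=['O'] right=[] parent=F
Step 6 (down 0): focus=R path=1/0 depth=2 children=[] left=[] right=[] parent=C
Step 7 (up): focus=C path=1 depth=1 children=['R'] left=['O'] right=[] parent=F

Answer: 1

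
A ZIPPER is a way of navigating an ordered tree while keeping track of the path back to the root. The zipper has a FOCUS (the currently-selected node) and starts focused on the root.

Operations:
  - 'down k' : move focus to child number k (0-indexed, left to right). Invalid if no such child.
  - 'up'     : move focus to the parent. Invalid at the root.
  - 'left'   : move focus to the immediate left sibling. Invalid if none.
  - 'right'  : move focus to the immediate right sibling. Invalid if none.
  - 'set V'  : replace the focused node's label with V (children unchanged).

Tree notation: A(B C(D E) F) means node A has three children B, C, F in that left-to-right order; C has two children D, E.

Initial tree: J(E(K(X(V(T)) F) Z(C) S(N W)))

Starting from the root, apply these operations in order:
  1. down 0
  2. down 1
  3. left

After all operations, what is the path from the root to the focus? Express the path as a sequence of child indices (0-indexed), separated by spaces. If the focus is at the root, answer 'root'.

Answer: 0 0

Derivation:
Step 1 (down 0): focus=E path=0 depth=1 children=['K', 'Z', 'S'] left=[] right=[] parent=J
Step 2 (down 1): focus=Z path=0/1 depth=2 children=['C'] left=['K'] right=['S'] parent=E
Step 3 (left): focus=K path=0/0 depth=2 children=['X', 'F'] left=[] right=['Z', 'S'] parent=E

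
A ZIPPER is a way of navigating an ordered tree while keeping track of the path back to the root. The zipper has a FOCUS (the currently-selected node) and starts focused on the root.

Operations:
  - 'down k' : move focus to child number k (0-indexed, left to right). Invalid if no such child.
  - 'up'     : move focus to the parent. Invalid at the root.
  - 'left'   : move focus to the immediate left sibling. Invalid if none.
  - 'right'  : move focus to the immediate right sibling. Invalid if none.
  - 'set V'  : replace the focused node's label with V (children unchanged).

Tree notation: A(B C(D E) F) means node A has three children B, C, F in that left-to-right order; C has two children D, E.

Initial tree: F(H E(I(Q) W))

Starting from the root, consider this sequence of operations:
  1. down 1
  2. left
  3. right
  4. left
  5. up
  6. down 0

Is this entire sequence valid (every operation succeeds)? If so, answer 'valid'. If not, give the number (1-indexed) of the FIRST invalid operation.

Step 1 (down 1): focus=E path=1 depth=1 children=['I', 'W'] left=['H'] right=[] parent=F
Step 2 (left): focus=H path=0 depth=1 children=[] left=[] right=['E'] parent=F
Step 3 (right): focus=E path=1 depth=1 children=['I', 'W'] left=['H'] right=[] parent=F
Step 4 (left): focus=H path=0 depth=1 children=[] left=[] right=['E'] parent=F
Step 5 (up): focus=F path=root depth=0 children=['H', 'E'] (at root)
Step 6 (down 0): focus=H path=0 depth=1 children=[] left=[] right=['E'] parent=F

Answer: valid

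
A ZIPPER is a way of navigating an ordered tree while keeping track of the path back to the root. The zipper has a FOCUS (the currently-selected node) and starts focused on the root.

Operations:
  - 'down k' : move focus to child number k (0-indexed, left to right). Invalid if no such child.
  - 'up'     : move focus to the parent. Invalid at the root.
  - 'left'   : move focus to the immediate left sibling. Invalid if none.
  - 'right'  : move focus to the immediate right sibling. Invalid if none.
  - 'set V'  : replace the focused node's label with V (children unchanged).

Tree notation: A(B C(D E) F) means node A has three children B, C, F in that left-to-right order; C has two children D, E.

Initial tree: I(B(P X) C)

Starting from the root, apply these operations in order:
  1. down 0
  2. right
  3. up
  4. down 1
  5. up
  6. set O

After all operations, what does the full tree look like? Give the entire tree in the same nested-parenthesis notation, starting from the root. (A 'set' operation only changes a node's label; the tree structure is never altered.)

Step 1 (down 0): focus=B path=0 depth=1 children=['P', 'X'] left=[] right=['C'] parent=I
Step 2 (right): focus=C path=1 depth=1 children=[] left=['B'] right=[] parent=I
Step 3 (up): focus=I path=root depth=0 children=['B', 'C'] (at root)
Step 4 (down 1): focus=C path=1 depth=1 children=[] left=['B'] right=[] parent=I
Step 5 (up): focus=I path=root depth=0 children=['B', 'C'] (at root)
Step 6 (set O): focus=O path=root depth=0 children=['B', 'C'] (at root)

Answer: O(B(P X) C)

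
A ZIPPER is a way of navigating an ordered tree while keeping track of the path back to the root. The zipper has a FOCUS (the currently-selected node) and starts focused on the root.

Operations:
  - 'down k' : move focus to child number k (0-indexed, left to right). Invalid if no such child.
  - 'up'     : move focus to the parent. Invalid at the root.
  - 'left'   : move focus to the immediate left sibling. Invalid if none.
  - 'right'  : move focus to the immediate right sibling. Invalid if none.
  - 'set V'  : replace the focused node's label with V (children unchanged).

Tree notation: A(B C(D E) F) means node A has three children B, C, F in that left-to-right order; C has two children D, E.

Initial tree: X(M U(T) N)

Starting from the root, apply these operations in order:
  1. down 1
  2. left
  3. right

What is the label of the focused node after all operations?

Step 1 (down 1): focus=U path=1 depth=1 children=['T'] left=['M'] right=['N'] parent=X
Step 2 (left): focus=M path=0 depth=1 children=[] left=[] right=['U', 'N'] parent=X
Step 3 (right): focus=U path=1 depth=1 children=['T'] left=['M'] right=['N'] parent=X

Answer: U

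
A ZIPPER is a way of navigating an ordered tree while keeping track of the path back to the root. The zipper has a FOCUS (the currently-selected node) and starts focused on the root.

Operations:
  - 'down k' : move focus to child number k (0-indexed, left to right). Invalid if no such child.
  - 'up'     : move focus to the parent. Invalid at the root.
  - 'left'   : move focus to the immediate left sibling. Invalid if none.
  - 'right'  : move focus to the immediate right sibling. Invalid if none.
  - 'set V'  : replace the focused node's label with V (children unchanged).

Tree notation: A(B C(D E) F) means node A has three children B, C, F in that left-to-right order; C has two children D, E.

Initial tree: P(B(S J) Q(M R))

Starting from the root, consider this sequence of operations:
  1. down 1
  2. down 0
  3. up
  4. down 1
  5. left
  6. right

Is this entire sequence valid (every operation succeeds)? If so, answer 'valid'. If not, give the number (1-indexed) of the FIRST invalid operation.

Step 1 (down 1): focus=Q path=1 depth=1 children=['M', 'R'] left=['B'] right=[] parent=P
Step 2 (down 0): focus=M path=1/0 depth=2 children=[] left=[] right=['R'] parent=Q
Step 3 (up): focus=Q path=1 depth=1 children=['M', 'R'] left=['B'] right=[] parent=P
Step 4 (down 1): focus=R path=1/1 depth=2 children=[] left=['M'] right=[] parent=Q
Step 5 (left): focus=M path=1/0 depth=2 children=[] left=[] right=['R'] parent=Q
Step 6 (right): focus=R path=1/1 depth=2 children=[] left=['M'] right=[] parent=Q

Answer: valid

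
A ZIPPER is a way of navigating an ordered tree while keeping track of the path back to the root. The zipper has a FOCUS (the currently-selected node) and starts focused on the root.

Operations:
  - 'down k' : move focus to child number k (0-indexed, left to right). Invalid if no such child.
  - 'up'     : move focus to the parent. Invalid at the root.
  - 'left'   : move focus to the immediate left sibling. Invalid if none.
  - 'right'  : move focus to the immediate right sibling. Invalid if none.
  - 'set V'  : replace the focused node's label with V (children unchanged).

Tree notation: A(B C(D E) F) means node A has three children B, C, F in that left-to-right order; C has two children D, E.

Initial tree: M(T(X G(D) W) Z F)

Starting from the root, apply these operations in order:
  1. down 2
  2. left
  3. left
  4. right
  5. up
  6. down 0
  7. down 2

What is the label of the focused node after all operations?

Answer: W

Derivation:
Step 1 (down 2): focus=F path=2 depth=1 children=[] left=['T', 'Z'] right=[] parent=M
Step 2 (left): focus=Z path=1 depth=1 children=[] left=['T'] right=['F'] parent=M
Step 3 (left): focus=T path=0 depth=1 children=['X', 'G', 'W'] left=[] right=['Z', 'F'] parent=M
Step 4 (right): focus=Z path=1 depth=1 children=[] left=['T'] right=['F'] parent=M
Step 5 (up): focus=M path=root depth=0 children=['T', 'Z', 'F'] (at root)
Step 6 (down 0): focus=T path=0 depth=1 children=['X', 'G', 'W'] left=[] right=['Z', 'F'] parent=M
Step 7 (down 2): focus=W path=0/2 depth=2 children=[] left=['X', 'G'] right=[] parent=T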